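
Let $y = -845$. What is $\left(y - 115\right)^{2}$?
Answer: $921600$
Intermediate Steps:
$\left(y - 115\right)^{2} = \left(-845 - 115\right)^{2} = \left(-960\right)^{2} = 921600$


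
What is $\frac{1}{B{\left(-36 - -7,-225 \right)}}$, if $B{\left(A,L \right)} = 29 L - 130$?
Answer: $- \frac{1}{6655} \approx -0.00015026$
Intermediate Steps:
$B{\left(A,L \right)} = -130 + 29 L$
$\frac{1}{B{\left(-36 - -7,-225 \right)}} = \frac{1}{-130 + 29 \left(-225\right)} = \frac{1}{-130 - 6525} = \frac{1}{-6655} = - \frac{1}{6655}$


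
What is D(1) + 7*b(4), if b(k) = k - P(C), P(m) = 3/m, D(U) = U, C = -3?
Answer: 36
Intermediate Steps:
b(k) = 1 + k (b(k) = k - 3/(-3) = k - 3*(-1)/3 = k - 1*(-1) = k + 1 = 1 + k)
D(1) + 7*b(4) = 1 + 7*(1 + 4) = 1 + 7*5 = 1 + 35 = 36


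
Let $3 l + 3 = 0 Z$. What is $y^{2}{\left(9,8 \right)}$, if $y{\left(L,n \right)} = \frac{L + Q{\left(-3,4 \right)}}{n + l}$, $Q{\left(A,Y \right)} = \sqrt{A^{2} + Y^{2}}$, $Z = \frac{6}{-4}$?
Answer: $4$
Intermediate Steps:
$Z = - \frac{3}{2}$ ($Z = 6 \left(- \frac{1}{4}\right) = - \frac{3}{2} \approx -1.5$)
$l = -1$ ($l = -1 + \frac{0 \left(- \frac{3}{2}\right)}{3} = -1 + \frac{1}{3} \cdot 0 = -1 + 0 = -1$)
$y{\left(L,n \right)} = \frac{5 + L}{-1 + n}$ ($y{\left(L,n \right)} = \frac{L + \sqrt{\left(-3\right)^{2} + 4^{2}}}{n - 1} = \frac{L + \sqrt{9 + 16}}{-1 + n} = \frac{L + \sqrt{25}}{-1 + n} = \frac{L + 5}{-1 + n} = \frac{5 + L}{-1 + n}$)
$y^{2}{\left(9,8 \right)} = \left(\frac{5 + 9}{-1 + 8}\right)^{2} = \left(\frac{1}{7} \cdot 14\right)^{2} = 2^{2} = 4$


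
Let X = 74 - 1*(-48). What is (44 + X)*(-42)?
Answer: -6972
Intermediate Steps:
X = 122 (X = 74 + 48 = 122)
(44 + X)*(-42) = (44 + 122)*(-42) = 166*(-42) = -6972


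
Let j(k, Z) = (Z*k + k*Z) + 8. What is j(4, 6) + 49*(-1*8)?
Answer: -336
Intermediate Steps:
j(k, Z) = 8 + 2*Z*k (j(k, Z) = (Z*k + Z*k) + 8 = 2*Z*k + 8 = 8 + 2*Z*k)
j(4, 6) + 49*(-1*8) = (8 + 2*6*4) + 49*(-1*8) = (8 + 48) + 49*(-8) = 56 - 392 = -336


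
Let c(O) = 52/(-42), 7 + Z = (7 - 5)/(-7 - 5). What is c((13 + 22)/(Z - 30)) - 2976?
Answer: -62522/21 ≈ -2977.2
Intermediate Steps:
Z = -43/6 (Z = -7 + (7 - 5)/(-7 - 5) = -7 + 2/(-12) = -7 + 2*(-1/12) = -7 - ⅙ = -43/6 ≈ -7.1667)
c(O) = -26/21 (c(O) = 52*(-1/42) = -26/21)
c((13 + 22)/(Z - 30)) - 2976 = -26/21 - 2976 = -62522/21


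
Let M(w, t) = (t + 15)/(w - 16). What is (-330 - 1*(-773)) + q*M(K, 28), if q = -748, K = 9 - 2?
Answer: 36151/9 ≈ 4016.8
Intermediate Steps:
K = 7
M(w, t) = (15 + t)/(-16 + w)
(-330 - 1*(-773)) + q*M(K, 28) = (-330 - 1*(-773)) - 748*(15 + 28)/(-16 + 7) = (-330 + 773) - 748*43/(-9) = 443 - (-748)*43/9 = 443 - 748*(-43/9) = 443 + 32164/9 = 36151/9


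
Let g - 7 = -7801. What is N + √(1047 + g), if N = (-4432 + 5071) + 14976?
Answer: 15615 + I*√6747 ≈ 15615.0 + 82.14*I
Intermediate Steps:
N = 15615 (N = 639 + 14976 = 15615)
g = -7794 (g = 7 - 7801 = -7794)
N + √(1047 + g) = 15615 + √(1047 - 7794) = 15615 + √(-6747) = 15615 + I*√6747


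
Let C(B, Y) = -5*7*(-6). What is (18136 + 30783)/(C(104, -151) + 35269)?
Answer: 48919/35479 ≈ 1.3788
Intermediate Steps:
C(B, Y) = 210 (C(B, Y) = -35*(-6) = 210)
(18136 + 30783)/(C(104, -151) + 35269) = (18136 + 30783)/(210 + 35269) = 48919/35479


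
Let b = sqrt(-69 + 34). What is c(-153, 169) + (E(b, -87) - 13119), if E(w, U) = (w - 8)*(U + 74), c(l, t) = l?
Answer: -13168 - 13*I*sqrt(35) ≈ -13168.0 - 76.909*I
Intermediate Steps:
b = I*sqrt(35) (b = sqrt(-35) = I*sqrt(35) ≈ 5.9161*I)
E(w, U) = (-8 + w)*(74 + U)
c(-153, 169) + (E(b, -87) - 13119) = -153 + ((-592 - 8*(-87) + 74*(I*sqrt(35)) - 87*I*sqrt(35)) - 13119) = -153 + ((-592 + 696 + 74*I*sqrt(35) - 87*I*sqrt(35)) - 13119) = -153 + ((104 - 13*I*sqrt(35)) - 13119) = -153 + (-13015 - 13*I*sqrt(35)) = -13168 - 13*I*sqrt(35)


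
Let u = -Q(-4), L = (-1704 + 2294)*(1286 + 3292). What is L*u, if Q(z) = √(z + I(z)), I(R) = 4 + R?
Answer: -5402040*I ≈ -5.402e+6*I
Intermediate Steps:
Q(z) = √(4 + 2*z) (Q(z) = √(z + (4 + z)) = √(4 + 2*z))
L = 2701020 (L = 590*4578 = 2701020)
u = -2*I (u = -√(4 + 2*(-4)) = -√(4 - 8) = -√(-4) = -2*I ≈ -2.0*I)
L*u = 2701020*(-2*I) = -5402040*I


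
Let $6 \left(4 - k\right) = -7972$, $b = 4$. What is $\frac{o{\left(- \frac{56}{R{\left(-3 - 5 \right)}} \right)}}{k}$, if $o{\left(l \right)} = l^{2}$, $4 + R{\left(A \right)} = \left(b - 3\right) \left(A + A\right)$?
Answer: $\frac{294}{49975} \approx 0.0058829$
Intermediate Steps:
$R{\left(A \right)} = -4 + 2 A$ ($R{\left(A \right)} = -4 + \left(4 - 3\right) \left(A + A\right) = -4 + 1 \cdot 2 A = -4 + 2 A$)
$k = \frac{3998}{3}$ ($k = 4 - - \frac{3986}{3} = 4 + \frac{3986}{3} = \frac{3998}{3} \approx 1332.7$)
$\frac{o{\left(- \frac{56}{R{\left(-3 - 5 \right)}} \right)}}{k} = \frac{\left(- \frac{56}{-4 + 2 \left(-3 - 5\right)}\right)^{2}}{\frac{3998}{3}} = \left(- \frac{56}{-4 + 2 \left(-3 - 5\right)}\right)^{2} \cdot \frac{3}{3998} = \left(- \frac{56}{-4 + 2 \left(-8\right)}\right)^{2} \cdot \frac{3}{3998} = \left(- \frac{56}{-4 - 16}\right)^{2} \cdot \frac{3}{3998} = \left(- \frac{56}{-20}\right)^{2} \cdot \frac{3}{3998} = \left(\left(-56\right) \left(- \frac{1}{20}\right)\right)^{2} \cdot \frac{3}{3998} = \left(\frac{14}{5}\right)^{2} \cdot \frac{3}{3998} = \frac{196}{25} \cdot \frac{3}{3998} = \frac{294}{49975}$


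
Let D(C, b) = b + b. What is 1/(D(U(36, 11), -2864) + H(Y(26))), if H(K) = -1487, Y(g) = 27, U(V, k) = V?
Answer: -1/7215 ≈ -0.00013860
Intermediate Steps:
D(C, b) = 2*b
1/(D(U(36, 11), -2864) + H(Y(26))) = 1/(2*(-2864) - 1487) = 1/(-5728 - 1487) = 1/(-7215) = -1/7215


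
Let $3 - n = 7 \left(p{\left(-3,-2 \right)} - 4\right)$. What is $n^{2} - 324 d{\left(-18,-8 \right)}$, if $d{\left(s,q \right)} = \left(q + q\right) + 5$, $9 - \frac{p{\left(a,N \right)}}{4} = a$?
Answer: $96589$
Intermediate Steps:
$p{\left(a,N \right)} = 36 - 4 a$
$d{\left(s,q \right)} = 5 + 2 q$ ($d{\left(s,q \right)} = 2 q + 5 = 5 + 2 q$)
$n = -305$ ($n = 3 - 7 \left(\left(36 - -12\right) - 4\right) = 3 - 7 \left(\left(36 + 12\right) - 4\right) = 3 - 7 \left(48 - 4\right) = 3 - 7 \cdot 44 = 3 - 308 = -305$)
$n^{2} - 324 d{\left(-18,-8 \right)} = \left(-305\right)^{2} - 324 \left(5 + 2 \left(-8\right)\right) = 93025 - 324 \left(5 - 16\right) = 93025 - -3564 = 93025 + 3564 = 96589$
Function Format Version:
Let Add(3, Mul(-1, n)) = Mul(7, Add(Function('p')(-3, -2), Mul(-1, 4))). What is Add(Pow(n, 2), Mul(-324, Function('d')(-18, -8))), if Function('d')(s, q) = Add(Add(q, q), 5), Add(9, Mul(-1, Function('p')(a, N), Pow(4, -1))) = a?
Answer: 96589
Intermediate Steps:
Function('p')(a, N) = Add(36, Mul(-4, a))
Function('d')(s, q) = Add(5, Mul(2, q)) (Function('d')(s, q) = Add(Mul(2, q), 5) = Add(5, Mul(2, q)))
n = -305 (n = Add(3, Mul(-1, Mul(7, Add(Add(36, Mul(-4, -3)), Mul(-1, 4))))) = Add(3, Mul(-1, Mul(7, Add(Add(36, 12), -4)))) = Add(3, Mul(-1, Mul(7, Add(48, -4)))) = Add(3, Mul(-1, Mul(7, 44))) = Add(3, Mul(-1, 308)) = Add(3, -308) = -305)
Add(Pow(n, 2), Mul(-324, Function('d')(-18, -8))) = Add(Pow(-305, 2), Mul(-324, Add(5, Mul(2, -8)))) = Add(93025, Mul(-324, Add(5, -16))) = Add(93025, Mul(-324, -11)) = Add(93025, 3564) = 96589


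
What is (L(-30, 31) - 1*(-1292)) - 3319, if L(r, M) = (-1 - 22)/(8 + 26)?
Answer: -68941/34 ≈ -2027.7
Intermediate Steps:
L(r, M) = -23/34
(L(-30, 31) - 1*(-1292)) - 3319 = (-23/34 - 1*(-1292)) - 3319 = (-23/34 + 1292) - 3319 = 43905/34 - 3319 = -68941/34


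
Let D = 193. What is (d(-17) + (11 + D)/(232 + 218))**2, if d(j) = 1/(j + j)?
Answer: 1168561/6502500 ≈ 0.17971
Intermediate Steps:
d(j) = 1/(2*j)
(d(-17) + (11 + D)/(232 + 218))**2 = ((1/2)/(-17) + (11 + 193)/(232 + 218))**2 = ((1/2)*(-1/17) + 204/450)**2 = (-1/34 + 204*(1/450))**2 = (-1/34 + 34/75)**2 = (1081/2550)**2 = 1168561/6502500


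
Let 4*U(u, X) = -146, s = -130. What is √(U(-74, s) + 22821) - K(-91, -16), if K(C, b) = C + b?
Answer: 107 + √91138/2 ≈ 257.95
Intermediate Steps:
U(u, X) = -73/2 (U(u, X) = (¼)*(-146) = -73/2)
√(U(-74, s) + 22821) - K(-91, -16) = √(-73/2 + 22821) - (-91 - 16) = √(45569/2) - 1*(-107) = √91138/2 + 107 = 107 + √91138/2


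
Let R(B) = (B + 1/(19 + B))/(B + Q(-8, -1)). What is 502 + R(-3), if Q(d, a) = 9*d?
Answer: 602447/1200 ≈ 502.04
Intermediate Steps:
R(B) = (B + 1/(19 + B))/(-72 + B) (R(B) = (B + 1/(19 + B))/(B + 9*(-8)) = (B + 1/(19 + B))/(B - 72) = (B + 1/(19 + B))/(-72 + B))
502 + R(-3) = 502 + (1 + (-3)² + 19*(-3))/(-1368 + (-3)² - 53*(-3)) = 502 + (1 + 9 - 57)/(-1368 + 9 + 159) = 502 - 47/(-1200) = 502 - 1/1200*(-47) = 502 + 47/1200 = 602447/1200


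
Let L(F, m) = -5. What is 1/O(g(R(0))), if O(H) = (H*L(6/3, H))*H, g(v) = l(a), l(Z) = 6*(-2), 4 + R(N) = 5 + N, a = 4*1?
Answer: -1/720 ≈ -0.0013889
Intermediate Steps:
a = 4
R(N) = 1 + N (R(N) = -4 + (5 + N) = 1 + N)
l(Z) = -12
g(v) = -12
O(H) = -5*H² (O(H) = (H*(-5))*H = (-5*H)*H = -5*H²)
1/O(g(R(0))) = 1/(-5*(-12)²) = 1/(-5*144) = 1/(-720) = -1/720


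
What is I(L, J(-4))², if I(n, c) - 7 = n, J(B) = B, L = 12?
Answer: 361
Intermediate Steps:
I(n, c) = 7 + n
I(L, J(-4))² = (7 + 12)² = 19² = 361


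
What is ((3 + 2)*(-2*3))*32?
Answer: -960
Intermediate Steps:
((3 + 2)*(-2*3))*32 = (5*(-6))*32 = -30*32 = -960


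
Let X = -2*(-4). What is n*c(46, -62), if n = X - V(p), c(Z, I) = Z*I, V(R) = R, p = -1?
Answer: -25668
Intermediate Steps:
X = 8
c(Z, I) = I*Z
n = 9 (n = 8 - 1*(-1) = 8 + 1 = 9)
n*c(46, -62) = 9*(-62*46) = 9*(-2852) = -25668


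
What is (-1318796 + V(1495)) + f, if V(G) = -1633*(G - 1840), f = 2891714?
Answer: 2136303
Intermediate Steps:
V(G) = 3004720 - 1633*G (V(G) = -1633*(-1840 + G) = 3004720 - 1633*G)
(-1318796 + V(1495)) + f = (-1318796 + (3004720 - 1633*1495)) + 2891714 = (-1318796 + (3004720 - 2441335)) + 2891714 = (-1318796 + 563385) + 2891714 = -755411 + 2891714 = 2136303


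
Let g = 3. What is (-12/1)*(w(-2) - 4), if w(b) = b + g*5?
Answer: -108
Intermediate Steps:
w(b) = 15 + b (w(b) = b + 3*5 = b + 15 = 15 + b)
(-12/1)*(w(-2) - 4) = (-12/1)*((15 - 2) - 4) = (-12*1)*(13 - 4) = -12*9 = -108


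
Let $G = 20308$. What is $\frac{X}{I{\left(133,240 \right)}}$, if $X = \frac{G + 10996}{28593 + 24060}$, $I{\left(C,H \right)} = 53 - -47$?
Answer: $\frac{7826}{1316325} \approx 0.0059453$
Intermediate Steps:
$I{\left(C,H \right)} = 100$ ($I{\left(C,H \right)} = 53 + 47 = 100$)
$X = \frac{31304}{52653}$ ($X = \frac{20308 + 10996}{28593 + 24060} = \frac{31304}{52653} \approx 0.59453$)
$\frac{X}{I{\left(133,240 \right)}} = \frac{31304}{52653 \cdot 100} = \frac{31304}{52653} \cdot \frac{1}{100} = \frac{7826}{1316325}$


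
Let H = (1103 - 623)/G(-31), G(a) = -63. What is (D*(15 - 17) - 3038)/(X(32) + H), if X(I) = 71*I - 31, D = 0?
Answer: -63798/46901 ≈ -1.3603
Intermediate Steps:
X(I) = -31 + 71*I
H = -160/21 (H = (1103 - 623)/(-63) = 480*(-1/63) = -160/21 ≈ -7.6190)
(D*(15 - 17) - 3038)/(X(32) + H) = (0*(15 - 17) - 3038)/((-31 + 71*32) - 160/21) = (0*(-2) - 3038)/((-31 + 2272) - 160/21) = (0 - 3038)/(2241 - 160/21) = -3038/46901/21 = -3038*21/46901 = -63798/46901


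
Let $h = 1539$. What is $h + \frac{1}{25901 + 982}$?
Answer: $\frac{41372938}{26883} \approx 1539.0$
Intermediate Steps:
$h + \frac{1}{25901 + 982} = 1539 + \frac{1}{25901 + 982} = 1539 + \frac{1}{26883} = \frac{41372938}{26883}$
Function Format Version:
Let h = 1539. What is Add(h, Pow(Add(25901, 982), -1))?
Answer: Rational(41372938, 26883) ≈ 1539.0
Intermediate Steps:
Add(h, Pow(Add(25901, 982), -1)) = Add(1539, Pow(Add(25901, 982), -1)) = Add(1539, Pow(26883, -1)) = Add(1539, Rational(1, 26883)) = Rational(41372938, 26883)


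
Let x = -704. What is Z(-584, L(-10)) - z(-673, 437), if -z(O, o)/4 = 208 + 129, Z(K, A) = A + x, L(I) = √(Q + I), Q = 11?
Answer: 645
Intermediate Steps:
L(I) = √(11 + I)
Z(K, A) = -704 + A (Z(K, A) = A - 704 = -704 + A)
z(O, o) = -1348 (z(O, o) = -4*(208 + 129) = -4*337 = -1348)
Z(-584, L(-10)) - z(-673, 437) = (-704 + √(11 - 10)) - 1*(-1348) = (-704 + √1) + 1348 = (-704 + 1) + 1348 = -703 + 1348 = 645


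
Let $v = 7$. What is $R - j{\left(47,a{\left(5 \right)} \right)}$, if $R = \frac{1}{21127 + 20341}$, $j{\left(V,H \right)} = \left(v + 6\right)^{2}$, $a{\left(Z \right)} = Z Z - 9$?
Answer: $- \frac{7008091}{41468} \approx -169.0$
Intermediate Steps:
$a{\left(Z \right)} = -9 + Z^{2}$ ($a{\left(Z \right)} = Z^{2} - 9 = -9 + Z^{2}$)
$j{\left(V,H \right)} = 169$ ($j{\left(V,H \right)} = \left(7 + 6\right)^{2} = 13^{2} = 169$)
$R = \frac{1}{41468} \approx 2.4115 \cdot 10^{-5}$
$R - j{\left(47,a{\left(5 \right)} \right)} = \frac{1}{41468} - 169 = - \frac{7008091}{41468}$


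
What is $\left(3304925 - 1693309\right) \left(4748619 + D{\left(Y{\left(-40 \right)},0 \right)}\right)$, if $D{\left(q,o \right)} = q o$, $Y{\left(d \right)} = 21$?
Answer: $7652950358304$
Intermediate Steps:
$D{\left(q,o \right)} = o q$
$\left(3304925 - 1693309\right) \left(4748619 + D{\left(Y{\left(-40 \right)},0 \right)}\right) = \left(3304925 - 1693309\right) \left(4748619 + 0 \cdot 21\right) = 1611616 \left(4748619 + 0\right) = 1611616 \cdot 4748619 = 7652950358304$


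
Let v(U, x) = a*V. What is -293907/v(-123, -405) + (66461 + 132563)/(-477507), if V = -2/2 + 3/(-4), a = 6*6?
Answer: 5197411531/1114183 ≈ 4664.8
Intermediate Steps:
a = 36
V = -7/4 (V = -2*½ + 3*(-¼) = -1 - ¾ = -7/4 ≈ -1.7500)
v(U, x) = -63 (v(U, x) = 36*(-7/4) = -63)
-293907/v(-123, -405) + (66461 + 132563)/(-477507) = -293907/(-63) + (66461 + 132563)/(-477507) = -293907*(-1/63) + 199024*(-1/477507) = 97969/21 - 199024/477507 = 5197411531/1114183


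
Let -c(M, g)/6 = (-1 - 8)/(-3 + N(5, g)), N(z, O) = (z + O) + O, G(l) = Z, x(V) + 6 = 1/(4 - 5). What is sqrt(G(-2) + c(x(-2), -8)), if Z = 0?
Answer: 3*I*sqrt(21)/7 ≈ 1.964*I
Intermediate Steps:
x(V) = -7 (x(V) = -6 + 1/(4 - 5) = -6 + 1/(-1) = -6 - 1 = -7)
G(l) = 0
N(z, O) = z + 2*O (N(z, O) = (O + z) + O = z + 2*O)
c(M, g) = 54/(2 + 2*g) (c(M, g) = -6*(-1 - 8)/(-3 + (5 + 2*g)) = -(-54)/(2 + 2*g) = 54/(2 + 2*g))
sqrt(G(-2) + c(x(-2), -8)) = sqrt(0 + 27/(1 - 8)) = sqrt(0 + 27/(-7)) = sqrt(0 + 27*(-1/7)) = sqrt(0 - 27/7) = sqrt(-27/7) = 3*I*sqrt(21)/7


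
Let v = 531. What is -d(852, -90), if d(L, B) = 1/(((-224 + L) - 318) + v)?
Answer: -1/841 ≈ -0.0011891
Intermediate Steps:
d(L, B) = 1/(-11 + L) (d(L, B) = 1/(((-224 + L) - 318) + 531) = 1/((-542 + L) + 531) = 1/(-11 + L))
-d(852, -90) = -1/(-11 + 852) = -1/841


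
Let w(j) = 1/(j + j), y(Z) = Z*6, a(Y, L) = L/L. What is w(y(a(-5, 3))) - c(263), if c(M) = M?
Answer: -3155/12 ≈ -262.92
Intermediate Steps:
a(Y, L) = 1
y(Z) = 6*Z
w(j) = 1/(2*j)
w(y(a(-5, 3))) - c(263) = 1/(2*((6*1))) - 1*263 = (½)/6 - 263 = (½)*(⅙) - 263 = 1/12 - 263 = -3155/12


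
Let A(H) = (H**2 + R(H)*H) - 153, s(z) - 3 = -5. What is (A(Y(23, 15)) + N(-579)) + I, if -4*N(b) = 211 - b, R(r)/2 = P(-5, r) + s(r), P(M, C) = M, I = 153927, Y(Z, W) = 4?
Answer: 307073/2 ≈ 1.5354e+5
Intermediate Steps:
s(z) = -2 (s(z) = 3 - 5 = -2)
R(r) = -14 (R(r) = 2*(-5 - 2) = 2*(-7) = -14)
A(H) = -153 + H**2 - 14*H (A(H) = (H**2 - 14*H) - 153 = -153 + H**2 - 14*H)
N(b) = -211/4 + b/4 (N(b) = -(211 - b)/4 = -211/4 + b/4)
(A(Y(23, 15)) + N(-579)) + I = ((-153 + 4**2 - 14*4) + (-211/4 + (1/4)*(-579))) + 153927 = ((-153 + 16 - 56) + (-211/4 - 579/4)) + 153927 = (-193 - 395/2) + 153927 = -781/2 + 153927 = 307073/2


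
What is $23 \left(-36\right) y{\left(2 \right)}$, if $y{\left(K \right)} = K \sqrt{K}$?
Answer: $- 1656 \sqrt{2} \approx -2341.9$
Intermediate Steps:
$y{\left(K \right)} = K^{\frac{3}{2}}$
$23 \left(-36\right) y{\left(2 \right)} = 23 \left(-36\right) 2^{\frac{3}{2}} = - 828 \cdot 2 \sqrt{2} = - 1656 \sqrt{2}$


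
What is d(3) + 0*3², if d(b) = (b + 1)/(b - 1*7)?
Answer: -1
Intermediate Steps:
d(b) = (1 + b)/(-7 + b) (d(b) = (1 + b)/(b - 7) = (1 + b)/(-7 + b))
d(3) + 0*3² = (1 + 3)/(-7 + 3) + 0*3² = 4/(-4) + 0*9 = -¼*4 + 0 = -1 + 0 = -1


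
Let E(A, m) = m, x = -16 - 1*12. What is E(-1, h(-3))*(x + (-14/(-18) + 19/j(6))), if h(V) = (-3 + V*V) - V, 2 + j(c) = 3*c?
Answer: -3749/16 ≈ -234.31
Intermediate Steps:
j(c) = -2 + 3*c
x = -28 (x = -16 - 12 = -28)
h(V) = -3 + V² - V (h(V) = (-3 + V²) - V = -3 + V² - V)
E(-1, h(-3))*(x + (-14/(-18) + 19/j(6))) = (-3 + (-3)² - 1*(-3))*(-28 + (-14/(-18) + 19/(-2 + 3*6))) = (-3 + 9 + 3)*(-28 + (-14*(-1/18) + 19/(-2 + 18))) = 9*(-28 + (7/9 + 19/16)) = 9*(-28 + 283/144) = 9*(-3749/144) = -3749/16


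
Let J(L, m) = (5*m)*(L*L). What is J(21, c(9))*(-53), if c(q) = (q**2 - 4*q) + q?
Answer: -6310710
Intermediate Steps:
c(q) = q**2 - 3*q
J(L, m) = 5*m*L**2 (J(L, m) = (5*m)*L**2 = 5*m*L**2)
J(21, c(9))*(-53) = (5*(9*(-3 + 9))*21**2)*(-53) = (5*(9*6)*441)*(-53) = (5*54*441)*(-53) = 119070*(-53) = -6310710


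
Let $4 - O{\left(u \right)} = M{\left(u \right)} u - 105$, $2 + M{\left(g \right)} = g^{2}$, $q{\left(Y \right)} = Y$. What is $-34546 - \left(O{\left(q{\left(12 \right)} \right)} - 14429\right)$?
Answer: $-18522$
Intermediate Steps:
$M{\left(g \right)} = -2 + g^{2}$
$O{\left(u \right)} = 109 - u \left(-2 + u^{2}\right)$ ($O{\left(u \right)} = 4 - \left(\left(-2 + u^{2}\right) u - 105\right) = 4 - \left(u \left(-2 + u^{2}\right) - 105\right) = 4 - \left(-105 + u \left(-2 + u^{2}\right)\right) = 109 - u \left(-2 + u^{2}\right)$)
$-34546 - \left(O{\left(q{\left(12 \right)} \right)} - 14429\right) = -34546 - \left(\left(109 - 12 \left(-2 + 12^{2}\right)\right) - 14429\right) = -34546 - \left(\left(109 - 12 \left(-2 + 144\right)\right) - 14429\right) = -34546 - \left(\left(109 - 12 \cdot 142\right) - 14429\right) = -34546 - \left(\left(109 - 1704\right) - 14429\right) = -34546 - \left(-1595 - 14429\right) = -34546 - -16024 = -34546 + 16024 = -18522$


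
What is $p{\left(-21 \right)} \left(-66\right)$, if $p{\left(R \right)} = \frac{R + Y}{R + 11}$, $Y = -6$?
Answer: $- \frac{891}{5} \approx -178.2$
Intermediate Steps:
$p{\left(R \right)} = \frac{-6 + R}{11 + R}$ ($p{\left(R \right)} = \frac{R - 6}{R + 11} = \frac{-6 + R}{11 + R}$)
$p{\left(-21 \right)} \left(-66\right) = \frac{-6 - 21}{11 - 21} \left(-66\right) = \frac{1}{-10} \left(-27\right) \left(-66\right) = \left(- \frac{1}{10}\right) \left(-27\right) \left(-66\right) = \frac{27}{10} \left(-66\right) = - \frac{891}{5}$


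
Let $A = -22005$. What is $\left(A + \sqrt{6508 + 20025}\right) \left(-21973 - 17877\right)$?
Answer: $876899250 - 518050 \sqrt{157} \approx 8.7041 \cdot 10^{8}$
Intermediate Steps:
$\left(A + \sqrt{6508 + 20025}\right) \left(-21973 - 17877\right) = \left(-22005 + \sqrt{6508 + 20025}\right) \left(-21973 - 17877\right) = \left(-22005 + \sqrt{26533}\right) \left(-39850\right) = \left(-22005 + 13 \sqrt{157}\right) \left(-39850\right) = 876899250 - 518050 \sqrt{157}$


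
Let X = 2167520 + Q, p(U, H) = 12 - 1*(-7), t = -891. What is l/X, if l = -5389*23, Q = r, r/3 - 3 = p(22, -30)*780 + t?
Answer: -123947/2209316 ≈ -0.056102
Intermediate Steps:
p(U, H) = 19 (p(U, H) = 12 + 7 = 19)
r = 41796 (r = 9 + 3*(19*780 - 891) = 9 + 3*(14820 - 891) = 9 + 3*13929 = 9 + 41787 = 41796)
Q = 41796
l = -123947
X = 2209316 (X = 2167520 + 41796 = 2209316)
l/X = -123947/2209316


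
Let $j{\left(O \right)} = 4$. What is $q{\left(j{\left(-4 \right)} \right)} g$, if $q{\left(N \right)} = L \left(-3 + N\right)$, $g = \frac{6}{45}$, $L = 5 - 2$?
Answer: $\frac{2}{5} \approx 0.4$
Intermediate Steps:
$L = 3$
$g = \frac{2}{15}$ ($g = 6 \cdot \frac{1}{45} = \frac{2}{15} \approx 0.13333$)
$q{\left(N \right)} = -9 + 3 N$ ($q{\left(N \right)} = 3 \left(-3 + N\right) = -9 + 3 N$)
$q{\left(j{\left(-4 \right)} \right)} g = \left(-9 + 3 \cdot 4\right) \frac{2}{15} = \left(-9 + 12\right) \frac{2}{15} = 3 \cdot \frac{2}{15} = \frac{2}{5}$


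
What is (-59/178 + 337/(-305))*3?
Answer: -233943/54290 ≈ -4.3091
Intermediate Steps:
(-59/178 + 337/(-305))*3 = (-59*1/178 + 337*(-1/305))*3 = (-59/178 - 337/305)*3 = -77981/54290*3 = -233943/54290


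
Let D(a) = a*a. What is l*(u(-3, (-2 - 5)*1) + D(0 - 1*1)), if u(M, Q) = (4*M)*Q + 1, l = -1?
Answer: -86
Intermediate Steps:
D(a) = a²
u(M, Q) = 1 + 4*M*Q (u(M, Q) = 4*M*Q + 1 = 1 + 4*M*Q)
l*(u(-3, (-2 - 5)*1) + D(0 - 1*1)) = -((1 + 4*(-3)*((-2 - 5)*1)) + (0 - 1*1)²) = -((1 + 4*(-3)*(-7*1)) + (0 - 1)²) = -((1 + 4*(-3)*(-7)) + (-1)²) = -((1 + 84) + 1) = -(85 + 1) = -1*86 = -86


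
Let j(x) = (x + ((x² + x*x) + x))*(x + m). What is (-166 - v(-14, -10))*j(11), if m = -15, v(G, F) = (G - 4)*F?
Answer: 365376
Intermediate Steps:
v(G, F) = F*(-4 + G) (v(G, F) = (-4 + G)*F = F*(-4 + G))
j(x) = (-15 + x)*(2*x + 2*x²) (j(x) = (x + ((x² + x*x) + x))*(x - 15) = (x + ((x² + x²) + x))*(-15 + x) = (x + (2*x² + x))*(-15 + x) = (x + (x + 2*x²))*(-15 + x) = (2*x + 2*x²)*(-15 + x) = (-15 + x)*(2*x + 2*x²))
(-166 - v(-14, -10))*j(11) = (-166 - (-10)*(-4 - 14))*(2*11*(-15 + 11² - 14*11)) = (-166 - (-10)*(-18))*(2*11*(-15 + 121 - 154)) = (-166 - 1*180)*(2*11*(-48)) = (-166 - 180)*(-1056) = -346*(-1056) = 365376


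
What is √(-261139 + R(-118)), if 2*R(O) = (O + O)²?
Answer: I*√233291 ≈ 483.0*I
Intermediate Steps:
R(O) = 2*O² (R(O) = (O + O)²/2 = (2*O)²/2 = (4*O²)/2 = 2*O²)
√(-261139 + R(-118)) = √(-261139 + 2*(-118)²) = √(-261139 + 2*13924) = √(-261139 + 27848) = √(-233291) = I*√233291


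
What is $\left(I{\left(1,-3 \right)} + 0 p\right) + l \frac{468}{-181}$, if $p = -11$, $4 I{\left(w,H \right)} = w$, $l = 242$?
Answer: $- \frac{452843}{724} \approx -625.47$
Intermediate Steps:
$I{\left(w,H \right)} = \frac{w}{4}$
$\left(I{\left(1,-3 \right)} + 0 p\right) + l \frac{468}{-181} = \left(\frac{1}{4} \cdot 1 + 0 \left(-11\right)\right) + 242 \frac{468}{-181} = \left(\frac{1}{4} + 0\right) + 242 \cdot 468 \left(- \frac{1}{181}\right) = \frac{1}{4} + 242 \left(- \frac{468}{181}\right) = \frac{1}{4} - \frac{113256}{181} = - \frac{452843}{724}$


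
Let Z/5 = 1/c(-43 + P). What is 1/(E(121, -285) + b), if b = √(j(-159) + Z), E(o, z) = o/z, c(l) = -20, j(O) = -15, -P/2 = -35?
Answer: -137940/5013289 - 162450*I*√61/5013289 ≈ -0.027515 - 0.25308*I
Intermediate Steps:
P = 70 (P = -2*(-35) = 70)
Z = -¼ (Z = 5/(-20) = 5*(-1/20) = -¼ ≈ -0.25000)
b = I*√61/2 (b = √(-15 - ¼) = √(-61/4) = I*√61/2 ≈ 3.9051*I)
1/(E(121, -285) + b) = 1/(121/(-285) + I*√61/2) = 1/(121*(-1/285) + I*√61/2) = 1/(-121/285 + I*√61/2)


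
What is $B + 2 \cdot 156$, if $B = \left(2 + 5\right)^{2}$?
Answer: $361$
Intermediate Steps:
$B = 49$ ($B = 7^{2} = 49$)
$B + 2 \cdot 156 = 49 + 2 \cdot 156 = 49 + 312 = 361$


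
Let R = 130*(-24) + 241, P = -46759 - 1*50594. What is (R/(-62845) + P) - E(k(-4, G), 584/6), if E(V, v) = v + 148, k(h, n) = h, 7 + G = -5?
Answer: -18400693138/188535 ≈ -97598.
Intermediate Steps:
G = -12 (G = -7 - 5 = -12)
E(V, v) = 148 + v
P = -97353 (P = -46759 - 50594 = -97353)
R = -2879 (R = -3120 + 241 = -2879)
(R/(-62845) + P) - E(k(-4, G), 584/6) = (-2879/(-62845) - 97353) - (148 + 584/6) = (-2879*(-1/62845) - 97353) - (148 + 584*(⅙)) = (2879/62845 - 97353) - (148 + 292/3) = -6118146406/62845 - 1*736/3 = -6118146406/62845 - 736/3 = -18400693138/188535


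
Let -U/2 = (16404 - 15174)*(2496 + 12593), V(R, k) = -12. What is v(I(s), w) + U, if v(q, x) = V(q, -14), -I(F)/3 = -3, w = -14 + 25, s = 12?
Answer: -37118952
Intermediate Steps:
w = 11
U = -37118940 (U = -2*(16404 - 15174)*(2496 + 12593) = -2460*15089 = -2*18559470 = -37118940)
I(F) = 9 (I(F) = -3*(-3) = 9)
v(q, x) = -12
v(I(s), w) + U = -12 - 37118940 = -37118952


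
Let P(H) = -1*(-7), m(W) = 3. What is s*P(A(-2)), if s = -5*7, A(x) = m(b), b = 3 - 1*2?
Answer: -245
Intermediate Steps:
b = 1 (b = 3 - 2 = 1)
A(x) = 3
P(H) = 7
s = -35
s*P(A(-2)) = -35*7 = -245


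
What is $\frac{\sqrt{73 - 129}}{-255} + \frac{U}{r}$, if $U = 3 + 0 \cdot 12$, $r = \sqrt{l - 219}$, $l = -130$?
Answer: $\frac{i \left(- 765 \sqrt{349} - 698 \sqrt{14}\right)}{88995} \approx - 0.18993 i$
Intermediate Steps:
$r = i \sqrt{349}$ ($r = \sqrt{-130 - 219} = \sqrt{-349} = i \sqrt{349} \approx 18.682 i$)
$U = 3$ ($U = 3 + 0 = 3$)
$\frac{\sqrt{73 - 129}}{-255} + \frac{U}{r} = \frac{\sqrt{73 - 129}}{-255} + \frac{3}{i \sqrt{349}} = \sqrt{73 - 129} \left(- \frac{1}{255}\right) + 3 \left(- \frac{i \sqrt{349}}{349}\right) = \sqrt{-56} \left(- \frac{1}{255}\right) - \frac{3 i \sqrt{349}}{349} = 2 i \sqrt{14} \left(- \frac{1}{255}\right) - \frac{3 i \sqrt{349}}{349} = - \frac{2 i \sqrt{14}}{255} - \frac{3 i \sqrt{349}}{349} = - \frac{3 i \sqrt{349}}{349} - \frac{2 i \sqrt{14}}{255}$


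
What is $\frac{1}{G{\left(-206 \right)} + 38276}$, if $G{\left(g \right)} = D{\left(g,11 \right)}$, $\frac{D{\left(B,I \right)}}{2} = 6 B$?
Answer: $\frac{1}{35804} \approx 2.793 \cdot 10^{-5}$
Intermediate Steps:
$D{\left(B,I \right)} = 12 B$ ($D{\left(B,I \right)} = 2 \cdot 6 B = 12 B$)
$G{\left(g \right)} = 12 g$
$\frac{1}{G{\left(-206 \right)} + 38276} = \frac{1}{12 \left(-206\right) + 38276} = \frac{1}{-2472 + 38276} = \frac{1}{35804}$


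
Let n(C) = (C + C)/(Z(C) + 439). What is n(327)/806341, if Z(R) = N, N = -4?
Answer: 218/116919445 ≈ 1.8645e-6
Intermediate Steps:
Z(R) = -4
n(C) = 2*C/435 (n(C) = (C + C)/(-4 + 439) = (2*C)/435 = (2*C)*(1/435) = 2*C/435)
n(327)/806341 = ((2/435)*327)/806341 = (218/145)*(1/806341) = 218/116919445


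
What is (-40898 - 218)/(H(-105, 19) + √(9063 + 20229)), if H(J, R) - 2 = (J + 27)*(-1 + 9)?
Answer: 3196769/44699 + 10279*√7323/44699 ≈ 91.196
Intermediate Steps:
H(J, R) = 218 + 8*J (H(J, R) = 2 + (J + 27)*(-1 + 9) = 2 + (27 + J)*8 = 2 + (216 + 8*J) = 218 + 8*J)
(-40898 - 218)/(H(-105, 19) + √(9063 + 20229)) = (-40898 - 218)/((218 + 8*(-105)) + √(9063 + 20229)) = -41116/((218 - 840) + √29292) = -41116/(-622 + 2*√7323)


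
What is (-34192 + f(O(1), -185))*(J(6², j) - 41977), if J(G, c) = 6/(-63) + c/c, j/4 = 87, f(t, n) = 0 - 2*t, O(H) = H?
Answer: 10047314204/7 ≈ 1.4353e+9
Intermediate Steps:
f(t, n) = -2*t
j = 348 (j = 4*87 = 348)
J(G, c) = 19/21 (J(G, c) = 6*(-1/63) + 1 = -2/21 + 1 = 19/21)
(-34192 + f(O(1), -185))*(J(6², j) - 41977) = (-34192 - 2*1)*(19/21 - 41977) = (-34192 - 2)*(-881498/21) = -34194*(-881498/21) = 10047314204/7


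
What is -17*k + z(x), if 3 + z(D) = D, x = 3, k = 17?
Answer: -289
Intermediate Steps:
z(D) = -3 + D
-17*k + z(x) = -17*17 + (-3 + 3) = -289 + 0 = -289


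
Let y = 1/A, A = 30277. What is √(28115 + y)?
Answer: 12*√178978670598/30277 ≈ 167.68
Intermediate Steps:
y = 1/30277 ≈ 3.3028e-5
√(28115 + y) = √(28115 + 1/30277) = √(851237856/30277) = 12*√178978670598/30277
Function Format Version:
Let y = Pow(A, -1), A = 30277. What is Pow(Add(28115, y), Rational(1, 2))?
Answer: Mul(Rational(12, 30277), Pow(178978670598, Rational(1, 2))) ≈ 167.68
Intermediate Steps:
y = Rational(1, 30277) (y = Pow(30277, -1) = Rational(1, 30277) ≈ 3.3028e-5)
Pow(Add(28115, y), Rational(1, 2)) = Pow(Add(28115, Rational(1, 30277)), Rational(1, 2)) = Pow(Rational(851237856, 30277), Rational(1, 2)) = Mul(Rational(12, 30277), Pow(178978670598, Rational(1, 2)))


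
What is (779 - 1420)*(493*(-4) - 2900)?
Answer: 3122952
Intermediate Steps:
(779 - 1420)*(493*(-4) - 2900) = -641*(-1972 - 2900) = -641*(-4872) = 3122952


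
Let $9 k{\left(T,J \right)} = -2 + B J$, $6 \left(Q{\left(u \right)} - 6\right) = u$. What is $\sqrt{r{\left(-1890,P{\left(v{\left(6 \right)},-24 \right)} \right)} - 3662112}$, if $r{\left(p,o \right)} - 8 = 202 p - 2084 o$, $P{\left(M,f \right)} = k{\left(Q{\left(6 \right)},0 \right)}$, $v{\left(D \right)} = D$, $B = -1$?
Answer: $\frac{2 i \sqrt{9097697}}{3} \approx 2010.8 i$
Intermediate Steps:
$Q{\left(u \right)} = 6 + \frac{u}{6}$
$k{\left(T,J \right)} = - \frac{2}{9} - \frac{J}{9}$ ($k{\left(T,J \right)} = \frac{-2 - J}{9} = - \frac{2}{9} - \frac{J}{9}$)
$P{\left(M,f \right)} = - \frac{2}{9}$ ($P{\left(M,f \right)} = - \frac{2}{9} - 0 = - \frac{2}{9} + 0 = - \frac{2}{9}$)
$r{\left(p,o \right)} = 8 - 2084 o + 202 p$ ($r{\left(p,o \right)} = 8 - \left(- 202 p + 2084 o\right) = 8 - 2084 o + 202 p$)
$\sqrt{r{\left(-1890,P{\left(v{\left(6 \right)},-24 \right)} \right)} - 3662112} = \sqrt{\left(8 - - \frac{4168}{9} + 202 \left(-1890\right)\right) - 3662112} = \sqrt{\left(8 + \frac{4168}{9} - 381780\right) - 3662112} = \sqrt{- \frac{3431780}{9} - 3662112} = \sqrt{- \frac{36390788}{9}} = \frac{2 i \sqrt{9097697}}{3}$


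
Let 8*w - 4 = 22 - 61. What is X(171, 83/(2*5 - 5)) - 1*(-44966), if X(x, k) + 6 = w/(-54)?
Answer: 19422755/432 ≈ 44960.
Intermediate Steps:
w = -35/8 (w = ½ + (22 - 61)/8 = ½ + (⅛)*(-39) = ½ - 39/8 = -35/8 ≈ -4.3750)
X(x, k) = -2557/432 (X(x, k) = -6 - 35/8/(-54) = -6 - 35/8*(-1/54) = -6 + 35/432 = -2557/432)
X(171, 83/(2*5 - 5)) - 1*(-44966) = -2557/432 - 1*(-44966) = -2557/432 + 44966 = 19422755/432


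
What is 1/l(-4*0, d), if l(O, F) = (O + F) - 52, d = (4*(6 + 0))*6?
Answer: 1/92 ≈ 0.010870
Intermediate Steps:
d = 144 (d = (4*6)*6 = 24*6 = 144)
l(O, F) = -52 + F + O (l(O, F) = (F + O) - 52 = -52 + F + O)
1/l(-4*0, d) = 1/(-52 + 144 - 4*0) = 1/(-52 + 144 + 0) = 1/92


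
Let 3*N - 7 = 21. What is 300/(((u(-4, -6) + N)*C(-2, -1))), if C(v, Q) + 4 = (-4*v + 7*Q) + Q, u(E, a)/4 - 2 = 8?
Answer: -225/148 ≈ -1.5203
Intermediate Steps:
N = 28/3 (N = 7/3 + (⅓)*21 = 7/3 + 7 = 28/3 ≈ 9.3333)
u(E, a) = 40 (u(E, a) = 8 + 4*8 = 8 + 32 = 40)
C(v, Q) = -4 - 4*v + 8*Q (C(v, Q) = -4 + ((-4*v + 7*Q) + Q) = -4 + (-4*v + 8*Q) = -4 - 4*v + 8*Q)
300/(((u(-4, -6) + N)*C(-2, -1))) = 300/(((40 + 28/3)*(-4 - 4*(-2) + 8*(-1)))) = 300/((148*(-4 + 8 - 8)/3)) = 300/(((148/3)*(-4))) = 300/(-592/3) = 300*(-3/592) = -225/148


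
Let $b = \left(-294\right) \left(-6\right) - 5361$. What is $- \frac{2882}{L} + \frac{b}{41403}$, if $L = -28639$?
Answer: $\frac{5436321}{395246839} \approx 0.013754$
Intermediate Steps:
$b = -3597$ ($b = 1764 - 5361 = -3597$)
$- \frac{2882}{L} + \frac{b}{41403} = - \frac{2882}{-28639} - \frac{3597}{41403} = \left(-2882\right) \left(- \frac{1}{28639}\right) - \frac{1199}{13801} = \frac{2882}{28639} - \frac{1199}{13801} = \frac{5436321}{395246839}$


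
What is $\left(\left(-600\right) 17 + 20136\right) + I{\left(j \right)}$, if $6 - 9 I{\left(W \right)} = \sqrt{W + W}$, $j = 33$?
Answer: $\frac{29810}{3} - \frac{\sqrt{66}}{9} \approx 9935.8$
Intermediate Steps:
$I{\left(W \right)} = \frac{2}{3} - \frac{\sqrt{2} \sqrt{W}}{9}$ ($I{\left(W \right)} = \frac{2}{3} - \frac{\sqrt{W + W}}{9} = \frac{2}{3} - \frac{\sqrt{2 W}}{9} = \frac{2}{3} - \frac{\sqrt{2} \sqrt{W}}{9}$)
$\left(\left(-600\right) 17 + 20136\right) + I{\left(j \right)} = \left(\left(-600\right) 17 + 20136\right) + \left(\frac{2}{3} - \frac{\sqrt{2} \sqrt{33}}{9}\right) = \left(-10200 + 20136\right) + \left(\frac{2}{3} - \frac{\sqrt{66}}{9}\right) = 9936 + \left(\frac{2}{3} - \frac{\sqrt{66}}{9}\right) = \frac{29810}{3} - \frac{\sqrt{66}}{9}$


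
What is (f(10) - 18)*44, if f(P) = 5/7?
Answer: -5324/7 ≈ -760.57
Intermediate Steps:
f(P) = 5/7 (f(P) = 5*(1/7) = 5/7)
(f(10) - 18)*44 = (5/7 - 18)*44 = -121/7*44 = -5324/7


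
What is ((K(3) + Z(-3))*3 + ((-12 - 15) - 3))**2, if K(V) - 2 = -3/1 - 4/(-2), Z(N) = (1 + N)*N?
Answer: 81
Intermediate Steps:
Z(N) = N*(1 + N)
K(V) = 1 (K(V) = 2 + (-3/1 - 4/(-2)) = 2 + (-3*1 - 4*(-1/2)) = 2 + (-3 + 2) = 2 - 1 = 1)
((K(3) + Z(-3))*3 + ((-12 - 15) - 3))**2 = ((1 - 3*(1 - 3))*3 + ((-12 - 15) - 3))**2 = ((1 - 3*(-2))*3 + (-27 - 3))**2 = ((1 + 6)*3 - 30)**2 = (7*3 - 30)**2 = (21 - 30)**2 = (-9)**2 = 81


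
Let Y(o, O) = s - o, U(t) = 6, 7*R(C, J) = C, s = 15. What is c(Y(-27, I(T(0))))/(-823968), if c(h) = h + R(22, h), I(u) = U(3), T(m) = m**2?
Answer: -79/1441944 ≈ -5.4787e-5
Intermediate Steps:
R(C, J) = C/7
I(u) = 6
Y(o, O) = 15 - o
c(h) = 22/7 + h (c(h) = h + (1/7)*22 = h + 22/7 = 22/7 + h)
c(Y(-27, I(T(0))))/(-823968) = (22/7 + (15 - 1*(-27)))/(-823968) = (22/7 + (15 + 27))*(-1/823968) = (22/7 + 42)*(-1/823968) = (316/7)*(-1/823968) = -79/1441944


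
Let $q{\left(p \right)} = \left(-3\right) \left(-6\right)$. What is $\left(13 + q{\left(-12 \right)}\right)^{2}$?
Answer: $961$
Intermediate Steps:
$q{\left(p \right)} = 18$
$\left(13 + q{\left(-12 \right)}\right)^{2} = \left(13 + 18\right)^{2} = 31^{2} = 961$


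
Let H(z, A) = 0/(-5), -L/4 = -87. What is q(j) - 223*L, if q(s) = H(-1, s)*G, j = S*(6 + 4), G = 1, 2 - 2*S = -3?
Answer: -77604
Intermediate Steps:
L = 348 (L = -4*(-87) = 348)
H(z, A) = 0 (H(z, A) = 0*(-⅕) = 0)
S = 5/2 (S = 1 - ½*(-3) = 1 + 3/2 = 5/2 ≈ 2.5000)
j = 25 (j = 5*(6 + 4)/2 = (5/2)*10 = 25)
q(s) = 0 (q(s) = 0*1 = 0)
q(j) - 223*L = 0 - 223*348 = 0 - 77604 = -77604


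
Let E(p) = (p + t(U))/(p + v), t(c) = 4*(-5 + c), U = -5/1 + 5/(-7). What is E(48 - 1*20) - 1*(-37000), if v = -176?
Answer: 9583026/259 ≈ 37000.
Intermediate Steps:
U = -40/7 (U = -5*1 + 5*(-⅐) = -5 - 5/7 = -40/7 ≈ -5.7143)
t(c) = -20 + 4*c
E(p) = (-300/7 + p)/(-176 + p) (E(p) = (p + (-20 + 4*(-40/7)))/(p - 176) = (p + (-20 - 160/7))/(-176 + p) = (p - 300/7)/(-176 + p) = (-300/7 + p)/(-176 + p))
E(48 - 1*20) - 1*(-37000) = (-300/7 + (48 - 1*20))/(-176 + (48 - 1*20)) - 1*(-37000) = (-300/7 + (48 - 20))/(-176 + (48 - 20)) + 37000 = (-300/7 + 28)/(-176 + 28) + 37000 = -104/7/(-148) + 37000 = -1/148*(-104/7) + 37000 = 26/259 + 37000 = 9583026/259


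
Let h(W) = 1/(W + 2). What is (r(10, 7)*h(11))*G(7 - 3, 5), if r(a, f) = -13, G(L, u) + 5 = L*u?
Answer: -15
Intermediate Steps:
h(W) = 1/(2 + W)
G(L, u) = -5 + L*u
(r(10, 7)*h(11))*G(7 - 3, 5) = (-13/(2 + 11))*(-5 + (7 - 3)*5) = (-13/13)*(-5 + 4*5) = (-13*1/13)*(-5 + 20) = -1*15 = -15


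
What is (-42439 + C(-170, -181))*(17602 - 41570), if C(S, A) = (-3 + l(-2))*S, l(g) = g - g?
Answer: 1004954272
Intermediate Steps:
l(g) = 0
C(S, A) = -3*S (C(S, A) = (-3 + 0)*S = -3*S)
(-42439 + C(-170, -181))*(17602 - 41570) = (-42439 - 3*(-170))*(17602 - 41570) = (-42439 + 510)*(-23968) = -41929*(-23968) = 1004954272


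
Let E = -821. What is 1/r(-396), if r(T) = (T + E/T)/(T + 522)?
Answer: -7128/22285 ≈ -0.31986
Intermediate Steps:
r(T) = (T - 821/T)/(522 + T) (r(T) = (T - 821/T)/(T + 522) = (T - 821/T)/(522 + T))
1/r(-396) = 1/((-821 + (-396)²)/((-396)*(522 - 396))) = 1/(-1/396*(-821 + 156816)/126) = 1/(-1/396*1/126*155995) = 1/(-22285/7128) = -7128/22285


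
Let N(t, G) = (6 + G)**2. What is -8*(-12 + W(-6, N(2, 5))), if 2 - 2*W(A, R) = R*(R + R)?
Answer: 117216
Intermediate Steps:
W(A, R) = 1 - R**2 (W(A, R) = 1 - R*(R + R)/2 = 1 - R*2*R/2 = 1 - R**2)
-8*(-12 + W(-6, N(2, 5))) = -8*(-12 + (1 - ((6 + 5)**2)**2)) = -8*(-12 + (1 - (11**2)**2)) = -8*(-12 + (1 - 1*121**2)) = -8*(-12 + (1 - 1*14641)) = -8*(-12 + (1 - 14641)) = -8*(-12 - 14640) = -8*(-14652) = 117216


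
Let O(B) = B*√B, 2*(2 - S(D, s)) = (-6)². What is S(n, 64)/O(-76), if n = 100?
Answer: -2*I*√19/361 ≈ -0.024149*I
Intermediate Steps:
S(D, s) = -16 (S(D, s) = 2 - ½*(-6)² = 2 - ½*36 = 2 - 18 = -16)
O(B) = B^(3/2)
S(n, 64)/O(-76) = -16*I*√19/2888 = -2*I*√19/361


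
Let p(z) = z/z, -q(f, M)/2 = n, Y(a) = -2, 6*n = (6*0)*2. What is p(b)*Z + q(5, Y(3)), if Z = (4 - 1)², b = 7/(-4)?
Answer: 9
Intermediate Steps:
n = 0 (n = ((6*0)*2)/6 = (0*2)/6 = (⅙)*0 = 0)
b = -7/4 (b = 7*(-¼) = -7/4 ≈ -1.7500)
q(f, M) = 0 (q(f, M) = -2*0 = 0)
p(z) = 1
Z = 9 (Z = 3² = 9)
p(b)*Z + q(5, Y(3)) = 1*9 + 0 = 9 + 0 = 9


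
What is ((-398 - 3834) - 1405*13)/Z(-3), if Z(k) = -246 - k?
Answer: 7499/81 ≈ 92.580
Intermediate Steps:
((-398 - 3834) - 1405*13)/Z(-3) = ((-398 - 3834) - 1405*13)/(-246 - 1*(-3)) = (-4232 - 1*18265)/(-246 + 3) = (-4232 - 18265)/(-243) = -22497*(-1/243) = 7499/81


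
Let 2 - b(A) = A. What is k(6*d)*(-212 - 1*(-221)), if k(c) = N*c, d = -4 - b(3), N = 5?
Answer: -810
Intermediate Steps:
b(A) = 2 - A
d = -3 (d = -4 - (2 - 1*3) = -4 - (2 - 3) = -4 - 1*(-1) = -4 + 1 = -3)
k(c) = 5*c
k(6*d)*(-212 - 1*(-221)) = (5*(6*(-3)))*(-212 - 1*(-221)) = (5*(-18))*(-212 + 221) = -90*9 = -810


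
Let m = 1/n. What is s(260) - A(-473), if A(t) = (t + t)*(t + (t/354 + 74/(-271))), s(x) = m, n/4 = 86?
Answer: -7408466220665/16500648 ≈ -4.4898e+5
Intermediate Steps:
n = 344 (n = 4*86 = 344)
m = 1/344 ≈ 0.0029070
s(x) = 1/344
A(t) = 2*t*(-74/271 + 355*t/354) (A(t) = (2*t)*(t + (t*(1/354) + 74*(-1/271))) = (2*t)*(t + (t/354 - 74/271)) = (2*t)*(t + (-74/271 + t/354)) = (2*t)*(-74/271 + 355*t/354) = 2*t*(-74/271 + 355*t/354))
s(260) - A(-473) = 1/344 - (-473)*(-26196 + 96205*(-473))/47967 = 1/344 - (-473)*(-26196 - 45504965)/47967 = 1/344 - (-473)*(-45531161)/47967 = 1/344 - 1*21536239153/47967 = 1/344 - 21536239153/47967 = -7408466220665/16500648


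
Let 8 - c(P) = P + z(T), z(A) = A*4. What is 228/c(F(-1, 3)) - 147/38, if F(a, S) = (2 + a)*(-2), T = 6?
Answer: -5361/266 ≈ -20.154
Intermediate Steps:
F(a, S) = -4 - 2*a
z(A) = 4*A
c(P) = -16 - P (c(P) = 8 - (P + 4*6) = 8 - (P + 24) = 8 - (24 + P) = 8 + (-24 - P) = -16 - P)
228/c(F(-1, 3)) - 147/38 = 228/(-16 - (-4 - 2*(-1))) - 147/38 = 228/(-16 - (-4 + 2)) - 147*1/38 = 228/(-16 - 1*(-2)) - 147/38 = 228/(-16 + 2) - 147/38 = 228/(-14) - 147/38 = 228*(-1/14) - 147/38 = -114/7 - 147/38 = -5361/266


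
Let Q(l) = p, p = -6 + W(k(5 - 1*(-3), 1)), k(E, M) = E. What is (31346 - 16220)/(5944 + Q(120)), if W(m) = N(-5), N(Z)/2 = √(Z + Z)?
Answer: 22454547/8814971 - 7563*I*√10/8814971 ≈ 2.5473 - 0.0027131*I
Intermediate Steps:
N(Z) = 2*√2*√Z (N(Z) = 2*√(Z + Z) = 2*√(2*Z) = 2*(√2*√Z) = 2*√2*√Z)
W(m) = 2*I*√10 (W(m) = 2*√2*√(-5) = 2*√2*(I*√5) = 2*I*√10)
p = -6 + 2*I*√10 ≈ -6.0 + 6.3246*I
Q(l) = -6 + 2*I*√10
(31346 - 16220)/(5944 + Q(120)) = (31346 - 16220)/(5944 + (-6 + 2*I*√10)) = 15126/(5938 + 2*I*√10)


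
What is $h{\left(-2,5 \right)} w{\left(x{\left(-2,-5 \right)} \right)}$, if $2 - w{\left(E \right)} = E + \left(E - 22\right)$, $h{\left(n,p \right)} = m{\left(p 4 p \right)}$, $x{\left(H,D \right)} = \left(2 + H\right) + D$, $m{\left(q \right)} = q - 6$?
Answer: $3196$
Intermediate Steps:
$m{\left(q \right)} = -6 + q$ ($m{\left(q \right)} = q - 6 = -6 + q$)
$x{\left(H,D \right)} = 2 + D + H$
$h{\left(n,p \right)} = -6 + 4 p^{2}$ ($h{\left(n,p \right)} = -6 + p 4 p = -6 + 4 p p = -6 + 4 p^{2}$)
$w{\left(E \right)} = 24 - 2 E$ ($w{\left(E \right)} = 2 - \left(E + \left(E - 22\right)\right) = 2 - \left(E + \left(-22 + E\right)\right) = 2 - \left(-22 + 2 E\right) = 24 - 2 E$)
$h{\left(-2,5 \right)} w{\left(x{\left(-2,-5 \right)} \right)} = \left(-6 + 4 \cdot 5^{2}\right) \left(24 - 2 \left(2 - 5 - 2\right)\right) = \left(-6 + 4 \cdot 25\right) \left(24 - -10\right) = \left(-6 + 100\right) \left(24 + 10\right) = 94 \cdot 34 = 3196$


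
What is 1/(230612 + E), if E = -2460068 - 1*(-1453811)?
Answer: -1/775645 ≈ -1.2892e-6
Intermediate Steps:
E = -1006257 (E = -2460068 + 1453811 = -1006257)
1/(230612 + E) = 1/(230612 - 1006257) = 1/(-775645) = -1/775645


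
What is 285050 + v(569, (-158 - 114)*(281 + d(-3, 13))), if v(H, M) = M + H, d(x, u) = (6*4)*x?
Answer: 228771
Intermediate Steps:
d(x, u) = 24*x
v(H, M) = H + M
285050 + v(569, (-158 - 114)*(281 + d(-3, 13))) = 285050 + (569 + (-158 - 114)*(281 + 24*(-3))) = 285050 + (569 - 272*(281 - 72)) = 285050 + (569 - 272*209) = 285050 + (569 - 56848) = 285050 - 56279 = 228771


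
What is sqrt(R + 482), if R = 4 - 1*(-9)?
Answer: 3*sqrt(55) ≈ 22.249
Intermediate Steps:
R = 13 (R = 4 + 9 = 13)
sqrt(R + 482) = sqrt(13 + 482) = sqrt(495) = 3*sqrt(55)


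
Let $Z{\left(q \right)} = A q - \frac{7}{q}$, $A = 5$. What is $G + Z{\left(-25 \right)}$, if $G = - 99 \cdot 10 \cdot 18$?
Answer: $- \frac{448618}{25} \approx -17945.0$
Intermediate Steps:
$Z{\left(q \right)} = - \frac{7}{q} + 5 q$ ($Z{\left(q \right)} = 5 q - \frac{7}{q} = - \frac{7}{q} + 5 q$)
$G = -17820$ ($G = \left(-99\right) 180 = -17820$)
$G + Z{\left(-25 \right)} = -17820 + \left(- \frac{7}{-25} + 5 \left(-25\right)\right) = -17820 - \frac{3118}{25} = - \frac{448618}{25}$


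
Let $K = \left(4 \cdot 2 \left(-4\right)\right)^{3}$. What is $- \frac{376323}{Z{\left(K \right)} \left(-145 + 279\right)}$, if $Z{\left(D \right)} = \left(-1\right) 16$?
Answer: $\frac{376323}{2144} \approx 175.52$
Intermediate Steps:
$K = -32768$ ($K = \left(8 \left(-4\right)\right)^{3} = \left(-32\right)^{3} = -32768$)
$Z{\left(D \right)} = -16$
$- \frac{376323}{Z{\left(K \right)} \left(-145 + 279\right)} = - \frac{376323}{\left(-16\right) \left(-145 + 279\right)} = - \frac{376323}{\left(-16\right) 134} = - \frac{376323}{-2144} = \left(-376323\right) \left(- \frac{1}{2144}\right) = \frac{376323}{2144}$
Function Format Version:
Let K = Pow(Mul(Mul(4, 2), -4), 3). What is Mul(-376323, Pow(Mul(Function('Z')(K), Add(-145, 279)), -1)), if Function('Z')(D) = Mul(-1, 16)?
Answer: Rational(376323, 2144) ≈ 175.52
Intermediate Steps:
K = -32768 (K = Pow(Mul(8, -4), 3) = Pow(-32, 3) = -32768)
Function('Z')(D) = -16
Mul(-376323, Pow(Mul(Function('Z')(K), Add(-145, 279)), -1)) = Mul(-376323, Pow(Mul(-16, Add(-145, 279)), -1)) = Mul(-376323, Pow(Mul(-16, 134), -1)) = Mul(-376323, Pow(-2144, -1)) = Mul(-376323, Rational(-1, 2144)) = Rational(376323, 2144)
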